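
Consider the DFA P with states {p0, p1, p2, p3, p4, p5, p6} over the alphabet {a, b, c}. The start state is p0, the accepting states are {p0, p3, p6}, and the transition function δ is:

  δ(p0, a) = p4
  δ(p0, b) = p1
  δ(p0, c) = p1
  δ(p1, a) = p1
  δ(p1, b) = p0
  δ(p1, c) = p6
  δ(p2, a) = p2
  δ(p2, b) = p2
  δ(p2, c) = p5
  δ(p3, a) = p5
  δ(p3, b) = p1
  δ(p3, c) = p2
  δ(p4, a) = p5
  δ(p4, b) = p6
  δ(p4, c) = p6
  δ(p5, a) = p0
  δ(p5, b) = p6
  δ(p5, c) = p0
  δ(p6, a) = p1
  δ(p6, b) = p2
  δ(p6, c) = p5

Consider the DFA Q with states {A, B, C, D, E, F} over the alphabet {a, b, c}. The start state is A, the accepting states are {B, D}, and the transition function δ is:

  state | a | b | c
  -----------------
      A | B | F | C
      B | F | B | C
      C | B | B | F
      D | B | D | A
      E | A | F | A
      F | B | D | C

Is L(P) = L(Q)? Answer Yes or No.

The empty string ε is accepted by P but rejected by Q.
So L(P) ≠ L(Q).

No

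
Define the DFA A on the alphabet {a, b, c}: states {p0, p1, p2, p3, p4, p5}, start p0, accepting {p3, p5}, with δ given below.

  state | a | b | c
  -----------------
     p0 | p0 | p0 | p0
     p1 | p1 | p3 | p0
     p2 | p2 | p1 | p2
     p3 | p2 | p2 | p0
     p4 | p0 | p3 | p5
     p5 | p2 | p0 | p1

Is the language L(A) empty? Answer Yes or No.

Yes

The states reachable from the start state are {p0}.
None of the accepting states {p3, p5} is reachable, so no string is accepted and L(A) = ∅.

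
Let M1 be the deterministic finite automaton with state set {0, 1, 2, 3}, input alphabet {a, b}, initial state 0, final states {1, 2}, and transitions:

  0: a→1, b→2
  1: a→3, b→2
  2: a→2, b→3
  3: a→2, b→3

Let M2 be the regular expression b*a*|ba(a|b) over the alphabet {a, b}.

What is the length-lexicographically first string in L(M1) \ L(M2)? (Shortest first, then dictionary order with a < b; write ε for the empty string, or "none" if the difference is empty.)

The string ab is accepted by M1 but not by M2.
No shorter string lies in the difference, and ab is the lexicographically first length-2 string in L(M1) \ L(M2).

ab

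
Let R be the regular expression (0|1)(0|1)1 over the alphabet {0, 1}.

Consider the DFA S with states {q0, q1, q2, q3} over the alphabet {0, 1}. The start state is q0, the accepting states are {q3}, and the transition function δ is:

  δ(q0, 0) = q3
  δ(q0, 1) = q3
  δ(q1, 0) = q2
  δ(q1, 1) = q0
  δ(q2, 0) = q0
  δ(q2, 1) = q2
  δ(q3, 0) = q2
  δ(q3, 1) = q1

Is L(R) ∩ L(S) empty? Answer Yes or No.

Converting the expression R to a DFA (subset construction, then merging equivalent states) gives the minimal DFA with states {r0, r1, r2, r3, r4}, start state r0, accepting states {r4} and transitions r0: 0→r1, 1→r1; r1: 0→r2, 1→r2; r2: 0→r3, 1→r4; r3: 0→r3, 1→r3; r4: 0→r3, 1→r3.
Exploring the product automaton R × S from the start pair (r0, q0), following both machines on each input symbol, reaches 10 state pairs: (r0, q0), (r1, q3), (r2, q2), (r2, q1), (r3, q0), (r4, q2), (r3, q2), (r4, q0), (r3, q3), (r3, q1).
R accepts in {r4} and S accepts in {q3}; no reachable pair has both components accepting, so no string drives both machines to acceptance simultaneously and L(R) ∩ L(S) = ∅.
So no string is accepted by both, and the intersection is empty.

Yes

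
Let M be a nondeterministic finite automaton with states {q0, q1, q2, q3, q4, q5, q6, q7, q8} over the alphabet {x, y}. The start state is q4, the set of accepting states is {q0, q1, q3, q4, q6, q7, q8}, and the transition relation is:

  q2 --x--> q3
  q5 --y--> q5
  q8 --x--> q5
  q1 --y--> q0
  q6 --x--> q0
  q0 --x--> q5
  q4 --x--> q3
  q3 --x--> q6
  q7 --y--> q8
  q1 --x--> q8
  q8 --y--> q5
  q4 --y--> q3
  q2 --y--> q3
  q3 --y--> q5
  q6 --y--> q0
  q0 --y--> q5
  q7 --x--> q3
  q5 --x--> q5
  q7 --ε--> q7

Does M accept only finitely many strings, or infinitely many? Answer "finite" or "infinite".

The useful states (reachable from q4 and able to reach an accepting state) are {q0, q3, q4, q6}.
Restricted to these states the transition graph has no cycle, so every accepting path has bounded length and L is finite.

finite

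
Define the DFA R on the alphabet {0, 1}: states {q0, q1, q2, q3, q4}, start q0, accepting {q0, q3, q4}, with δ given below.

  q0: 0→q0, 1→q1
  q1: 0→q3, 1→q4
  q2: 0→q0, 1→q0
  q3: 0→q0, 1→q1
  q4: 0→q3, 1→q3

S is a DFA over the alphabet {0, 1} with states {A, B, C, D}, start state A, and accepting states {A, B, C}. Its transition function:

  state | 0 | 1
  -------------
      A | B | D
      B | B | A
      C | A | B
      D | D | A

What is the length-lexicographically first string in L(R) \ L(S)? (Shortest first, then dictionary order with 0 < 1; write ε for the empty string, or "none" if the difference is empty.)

The string 10 is accepted by R but not by S.
No shorter string lies in the difference, and 10 is the lexicographically first length-2 string in L(R) \ L(S).

10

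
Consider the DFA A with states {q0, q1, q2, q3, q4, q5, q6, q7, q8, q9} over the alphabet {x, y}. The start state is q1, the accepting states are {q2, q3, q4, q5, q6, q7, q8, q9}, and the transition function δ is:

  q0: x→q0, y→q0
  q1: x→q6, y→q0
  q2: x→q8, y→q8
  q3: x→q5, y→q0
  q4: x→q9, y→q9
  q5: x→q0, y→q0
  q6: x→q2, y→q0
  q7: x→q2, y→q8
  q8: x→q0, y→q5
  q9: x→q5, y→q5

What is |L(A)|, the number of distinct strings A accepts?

6

The useful subgraph on states {q1, q2, q5, q6, q8} is acyclic, so L(A) is finite; the longest accepting path visits 5 useful states, giving maximum string length 4.
Counting accepting paths from q1 by length: 1 of length 1, 1 of length 2, 2 of length 3, 2 of length 4. Total 6.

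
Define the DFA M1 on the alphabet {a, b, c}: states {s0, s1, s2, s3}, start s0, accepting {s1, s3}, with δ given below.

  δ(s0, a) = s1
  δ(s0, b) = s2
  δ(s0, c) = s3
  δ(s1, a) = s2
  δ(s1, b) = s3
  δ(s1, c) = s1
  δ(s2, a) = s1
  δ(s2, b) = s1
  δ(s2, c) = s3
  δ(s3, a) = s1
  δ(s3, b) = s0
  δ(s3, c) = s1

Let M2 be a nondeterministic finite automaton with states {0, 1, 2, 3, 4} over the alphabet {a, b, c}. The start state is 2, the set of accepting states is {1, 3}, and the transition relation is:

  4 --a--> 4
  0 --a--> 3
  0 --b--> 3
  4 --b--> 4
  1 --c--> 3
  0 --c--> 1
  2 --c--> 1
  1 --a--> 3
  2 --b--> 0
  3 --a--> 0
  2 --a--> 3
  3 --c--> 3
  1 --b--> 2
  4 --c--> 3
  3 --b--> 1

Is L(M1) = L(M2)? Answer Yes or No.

Exploring the product automaton M1 × M2 from the start pair (s0, 2), following both machines on each input symbol, reaches 4 state pairs: (s0, 2), (s1, 3), (s2, 0), (s3, 1).
M1 accepts in {s1, s3} and M2 accepts in {1, 3}. In every reachable pair the two components are either both accepting — (s1, 3), (s3, 1) — or both non-accepting, so no string is accepted by exactly one of the machines: L(M1) \ L(M2) and L(M2) \ L(M1) are both empty.
Hence every string is accepted by M1 iff it is accepted by M2, and the two languages coincide.

Yes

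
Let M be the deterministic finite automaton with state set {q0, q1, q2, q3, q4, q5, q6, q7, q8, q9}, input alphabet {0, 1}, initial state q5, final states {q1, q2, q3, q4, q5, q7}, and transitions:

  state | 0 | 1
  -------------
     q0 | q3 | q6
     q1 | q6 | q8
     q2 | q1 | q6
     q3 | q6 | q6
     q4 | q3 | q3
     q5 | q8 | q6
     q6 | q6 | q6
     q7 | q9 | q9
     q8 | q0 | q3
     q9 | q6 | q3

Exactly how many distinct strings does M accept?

The useful subgraph on states {q0, q3, q5, q8} is acyclic, so L(M) is finite; the longest accepting path visits 4 useful states, giving maximum string length 3.
Counting accepting paths from q5 by length: 1 of length 0, 1 of length 2, 1 of length 3. Total 3.

3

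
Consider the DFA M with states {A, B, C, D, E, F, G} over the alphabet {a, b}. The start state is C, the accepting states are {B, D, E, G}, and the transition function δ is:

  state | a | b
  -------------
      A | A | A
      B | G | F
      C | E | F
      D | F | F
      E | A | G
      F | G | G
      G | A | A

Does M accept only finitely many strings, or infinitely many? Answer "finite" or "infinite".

finite

The useful states (reachable from C and able to reach an accepting state) are {C, E, F, G}.
Restricted to these states the transition graph has no cycle, so every accepting path has bounded length and L is finite.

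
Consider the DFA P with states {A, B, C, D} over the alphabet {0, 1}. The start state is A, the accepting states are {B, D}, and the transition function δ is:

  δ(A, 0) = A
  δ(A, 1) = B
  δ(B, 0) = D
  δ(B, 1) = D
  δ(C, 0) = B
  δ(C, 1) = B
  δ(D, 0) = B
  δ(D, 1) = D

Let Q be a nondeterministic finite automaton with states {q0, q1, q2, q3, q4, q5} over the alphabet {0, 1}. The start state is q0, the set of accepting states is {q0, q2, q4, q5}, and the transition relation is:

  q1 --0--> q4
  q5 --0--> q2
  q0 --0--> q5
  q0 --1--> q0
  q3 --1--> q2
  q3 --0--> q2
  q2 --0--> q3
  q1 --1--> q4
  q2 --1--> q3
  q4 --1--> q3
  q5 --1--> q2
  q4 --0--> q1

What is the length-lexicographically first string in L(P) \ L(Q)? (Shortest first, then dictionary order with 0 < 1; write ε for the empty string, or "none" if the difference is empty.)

The string 001 is accepted by P but not by Q.
No shorter string lies in the difference, and 001 is the lexicographically first length-3 string in L(P) \ L(Q).

001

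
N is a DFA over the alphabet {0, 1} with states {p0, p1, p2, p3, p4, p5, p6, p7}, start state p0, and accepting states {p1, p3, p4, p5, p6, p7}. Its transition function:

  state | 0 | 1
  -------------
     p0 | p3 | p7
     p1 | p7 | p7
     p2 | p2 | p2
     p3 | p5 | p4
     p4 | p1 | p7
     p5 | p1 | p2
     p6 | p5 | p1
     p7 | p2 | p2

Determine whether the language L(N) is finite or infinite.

The useful states (reachable from p0 and able to reach an accepting state) are {p0, p1, p3, p4, p5, p7}.
Restricted to these states the transition graph has no cycle, so every accepting path has bounded length and L is finite.

finite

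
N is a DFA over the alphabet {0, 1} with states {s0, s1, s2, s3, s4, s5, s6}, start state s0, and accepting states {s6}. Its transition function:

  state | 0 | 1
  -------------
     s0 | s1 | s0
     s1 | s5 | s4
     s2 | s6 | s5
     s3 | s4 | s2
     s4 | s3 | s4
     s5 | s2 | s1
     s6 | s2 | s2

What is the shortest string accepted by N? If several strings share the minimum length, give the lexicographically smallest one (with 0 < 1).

A breadth-first search from s0 reaches an accepting state first via the path s0 → s1 → s5 → s2 → s6 on input 0000.
No string of length < 4 is accepted (BFS exhausts all shorter strings without reaching an accepting state), and 0000 is the lexicographically least accepting string of length 4.

0000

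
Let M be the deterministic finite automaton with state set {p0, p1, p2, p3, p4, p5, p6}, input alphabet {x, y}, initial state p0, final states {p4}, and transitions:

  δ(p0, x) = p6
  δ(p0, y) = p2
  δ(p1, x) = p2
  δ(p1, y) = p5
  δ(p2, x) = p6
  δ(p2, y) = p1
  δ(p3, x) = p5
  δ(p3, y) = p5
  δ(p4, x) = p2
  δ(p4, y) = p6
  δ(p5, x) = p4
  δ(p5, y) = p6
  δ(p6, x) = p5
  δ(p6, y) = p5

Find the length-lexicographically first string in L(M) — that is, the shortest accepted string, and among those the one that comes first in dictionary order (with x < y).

xxx

A breadth-first search from p0 reaches an accepting state first via the path p0 → p6 → p5 → p4 on input xxx.
No string of length < 3 is accepted (BFS exhausts all shorter strings without reaching an accepting state), and xxx is the lexicographically least accepting string of length 3.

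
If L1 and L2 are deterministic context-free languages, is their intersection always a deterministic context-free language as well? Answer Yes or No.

No

DCFLs are closed under complement (normalise the DPDA to read all of its input, then flip the verdict). If they were also closed under intersection, De Morgan would make them closed under union; but {aⁿbⁿ : n≥0} and {aⁿb²ⁿ : n≥0} are DCFLs (push the a's; pop one per b, respectively one per two b's) whose union no deterministic PDA accepts: a DPDA for it would have a single run on aⁿb²ⁿ, accepting after the prefix aⁿbⁿ and accepting again after n more b's; an ordinary PDA that simulates it on a's and b's and, at any moment when it is accepting, may switch to reading only a fresh letter c while feeding each c to the simulation as a b, would accept aⁱbʲcᵏ (k≥1) exactly when both aⁱbʲ and aⁱbʲ⁺ᵏ are in the language, i.e. its language intersected with the regular set a*b*c⁺ would be exactly {aⁿbⁿcⁿ : n≥1} — impossible, since context-free languages are closed under intersection with regular sets and {aⁿbⁿcⁿ} is not context-free.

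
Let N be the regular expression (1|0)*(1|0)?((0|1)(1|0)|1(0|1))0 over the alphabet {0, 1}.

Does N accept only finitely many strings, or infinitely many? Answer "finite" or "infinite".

infinite

The expression contains a Kleene star applied to a subexpression that matches at least one nonempty string, so it matches strings of unbounded length.
Hence L(N) is infinite.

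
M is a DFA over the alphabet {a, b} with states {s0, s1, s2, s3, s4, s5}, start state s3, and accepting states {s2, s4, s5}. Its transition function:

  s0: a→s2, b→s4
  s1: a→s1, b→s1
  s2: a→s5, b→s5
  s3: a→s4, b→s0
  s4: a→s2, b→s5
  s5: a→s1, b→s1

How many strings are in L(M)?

13

The useful subgraph on states {s0, s2, s3, s4, s5} is acyclic, so L(M) is finite; the longest accepting path visits 5 useful states, giving maximum string length 4.
Counting accepting paths from s3 by length: 1 of length 1, 4 of length 2, 6 of length 3, 2 of length 4. Total 13.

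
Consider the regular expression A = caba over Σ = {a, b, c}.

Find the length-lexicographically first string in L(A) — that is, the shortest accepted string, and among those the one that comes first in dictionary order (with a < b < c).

caba

By inspection of the expression, no string of length less than 4 matches, and caba is the lexicographically first match of length 4.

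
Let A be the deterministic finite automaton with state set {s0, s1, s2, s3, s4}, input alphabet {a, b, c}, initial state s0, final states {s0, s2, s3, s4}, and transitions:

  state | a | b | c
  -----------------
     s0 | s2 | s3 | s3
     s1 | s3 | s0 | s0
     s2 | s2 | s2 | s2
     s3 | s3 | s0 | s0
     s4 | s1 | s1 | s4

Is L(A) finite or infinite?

infinite

State s2 is reachable from the start and can reach an accepting state, and it lies on the cycle s2 → s2.
Traversing that cycle any number of times yields accepted strings of unbounded length, so the language is infinite.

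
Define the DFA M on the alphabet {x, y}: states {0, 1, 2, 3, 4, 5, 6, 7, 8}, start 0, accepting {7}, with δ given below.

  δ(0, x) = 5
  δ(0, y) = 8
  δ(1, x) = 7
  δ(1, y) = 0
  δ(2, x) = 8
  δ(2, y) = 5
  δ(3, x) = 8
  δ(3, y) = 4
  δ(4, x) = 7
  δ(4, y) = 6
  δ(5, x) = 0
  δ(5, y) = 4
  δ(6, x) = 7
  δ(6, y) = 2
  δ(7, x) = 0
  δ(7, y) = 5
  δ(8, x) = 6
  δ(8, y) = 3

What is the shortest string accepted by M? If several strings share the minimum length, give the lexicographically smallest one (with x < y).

A breadth-first search from 0 reaches an accepting state first via the path 0 → 5 → 4 → 7 on input xyx.
No string of length < 3 is accepted (BFS exhausts all shorter strings without reaching an accepting state), and xyx is the lexicographically least accepting string of length 3.

xyx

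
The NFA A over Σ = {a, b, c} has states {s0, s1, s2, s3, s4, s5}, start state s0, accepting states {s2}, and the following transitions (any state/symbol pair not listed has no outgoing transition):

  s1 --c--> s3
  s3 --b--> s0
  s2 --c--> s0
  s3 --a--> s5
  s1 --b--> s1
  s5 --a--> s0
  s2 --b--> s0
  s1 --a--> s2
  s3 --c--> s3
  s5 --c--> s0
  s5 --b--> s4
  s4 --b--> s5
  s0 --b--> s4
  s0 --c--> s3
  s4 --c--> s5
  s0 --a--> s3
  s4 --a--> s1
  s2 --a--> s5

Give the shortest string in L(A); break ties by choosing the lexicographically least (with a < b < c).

baa

A breadth-first search from s0 reaches an accepting state first via the path s0 → s4 → s1 → s2 on input baa.
No string of length < 3 is accepted (BFS exhausts all shorter strings without reaching an accepting state), and baa is the lexicographically least accepting string of length 3.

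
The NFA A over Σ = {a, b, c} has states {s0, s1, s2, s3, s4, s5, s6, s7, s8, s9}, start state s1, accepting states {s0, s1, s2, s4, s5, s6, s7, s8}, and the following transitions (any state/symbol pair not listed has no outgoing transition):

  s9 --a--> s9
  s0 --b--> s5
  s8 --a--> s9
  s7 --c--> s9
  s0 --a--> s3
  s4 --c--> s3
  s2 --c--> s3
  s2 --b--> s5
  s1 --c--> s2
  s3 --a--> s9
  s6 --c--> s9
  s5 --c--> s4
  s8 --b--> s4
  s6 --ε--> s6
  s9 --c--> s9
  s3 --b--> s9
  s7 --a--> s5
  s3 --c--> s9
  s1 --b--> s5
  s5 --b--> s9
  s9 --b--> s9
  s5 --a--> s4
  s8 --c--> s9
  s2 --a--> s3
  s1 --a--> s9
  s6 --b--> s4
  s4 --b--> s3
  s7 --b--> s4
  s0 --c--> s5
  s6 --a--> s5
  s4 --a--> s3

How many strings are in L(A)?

The useful subgraph on states {s1, s2, s4, s5} is acyclic, so L(A) is finite; the longest accepting path visits 4 useful states, giving maximum string length 3.
Counting accepting paths from s1 by length: 1 of length 0, 2 of length 1, 3 of length 2, 2 of length 3. Total 8.

8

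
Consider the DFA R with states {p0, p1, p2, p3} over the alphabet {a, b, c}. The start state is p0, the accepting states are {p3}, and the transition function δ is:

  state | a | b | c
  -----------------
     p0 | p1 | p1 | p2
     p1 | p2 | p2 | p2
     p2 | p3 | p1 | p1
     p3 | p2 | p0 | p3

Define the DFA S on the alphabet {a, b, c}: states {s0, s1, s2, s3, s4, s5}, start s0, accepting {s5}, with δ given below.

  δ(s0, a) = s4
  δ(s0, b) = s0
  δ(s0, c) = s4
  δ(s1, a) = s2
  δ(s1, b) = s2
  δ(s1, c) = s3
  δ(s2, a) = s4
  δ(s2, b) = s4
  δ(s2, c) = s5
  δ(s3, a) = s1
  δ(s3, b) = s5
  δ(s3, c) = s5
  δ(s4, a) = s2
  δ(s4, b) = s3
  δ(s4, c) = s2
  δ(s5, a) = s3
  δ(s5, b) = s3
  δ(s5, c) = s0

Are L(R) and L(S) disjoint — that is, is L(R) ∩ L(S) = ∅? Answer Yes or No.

The string cac is accepted by both R and S.
Hence L(R) ∩ L(S) ≠ ∅.

No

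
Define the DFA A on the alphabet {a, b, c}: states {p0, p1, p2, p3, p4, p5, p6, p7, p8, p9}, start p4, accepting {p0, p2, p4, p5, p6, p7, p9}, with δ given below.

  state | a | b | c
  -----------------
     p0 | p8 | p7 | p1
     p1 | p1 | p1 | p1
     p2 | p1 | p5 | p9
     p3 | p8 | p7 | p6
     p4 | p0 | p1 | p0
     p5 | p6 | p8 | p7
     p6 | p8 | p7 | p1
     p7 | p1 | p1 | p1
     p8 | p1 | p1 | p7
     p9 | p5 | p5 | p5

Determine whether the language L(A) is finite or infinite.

finite

The useful states (reachable from p4 and able to reach an accepting state) are {p0, p4, p7, p8}.
Restricted to these states the transition graph has no cycle, so every accepting path has bounded length and L is finite.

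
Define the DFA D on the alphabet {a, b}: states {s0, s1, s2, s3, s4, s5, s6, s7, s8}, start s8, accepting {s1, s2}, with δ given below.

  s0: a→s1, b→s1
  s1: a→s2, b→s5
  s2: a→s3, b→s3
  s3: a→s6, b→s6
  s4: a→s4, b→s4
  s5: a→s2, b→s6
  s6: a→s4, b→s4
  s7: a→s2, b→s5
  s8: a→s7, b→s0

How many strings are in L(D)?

8

The useful subgraph on states {s0, s1, s2, s5, s7, s8} is acyclic, so L(D) is finite; the longest accepting path visits 5 useful states, giving maximum string length 4.
Counting accepting paths from s8 by length: 3 of length 2, 3 of length 3, 2 of length 4. Total 8.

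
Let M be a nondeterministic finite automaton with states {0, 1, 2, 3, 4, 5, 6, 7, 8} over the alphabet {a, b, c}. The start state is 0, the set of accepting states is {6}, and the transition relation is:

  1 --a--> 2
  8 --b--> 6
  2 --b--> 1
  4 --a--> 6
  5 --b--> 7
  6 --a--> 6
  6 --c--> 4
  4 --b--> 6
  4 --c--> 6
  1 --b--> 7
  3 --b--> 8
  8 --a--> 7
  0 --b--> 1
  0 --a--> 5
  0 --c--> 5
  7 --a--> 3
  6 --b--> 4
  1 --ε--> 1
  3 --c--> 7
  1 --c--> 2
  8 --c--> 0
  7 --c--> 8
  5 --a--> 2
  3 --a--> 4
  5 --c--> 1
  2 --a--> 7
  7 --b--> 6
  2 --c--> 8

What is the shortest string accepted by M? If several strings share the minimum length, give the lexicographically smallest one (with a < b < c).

abb

A breadth-first search from 0 reaches an accepting state first via the path 0 → 5 → 7 → 6 on input abb.
No string of length < 3 is accepted (BFS exhausts all shorter strings without reaching an accepting state), and abb is the lexicographically least accepting string of length 3.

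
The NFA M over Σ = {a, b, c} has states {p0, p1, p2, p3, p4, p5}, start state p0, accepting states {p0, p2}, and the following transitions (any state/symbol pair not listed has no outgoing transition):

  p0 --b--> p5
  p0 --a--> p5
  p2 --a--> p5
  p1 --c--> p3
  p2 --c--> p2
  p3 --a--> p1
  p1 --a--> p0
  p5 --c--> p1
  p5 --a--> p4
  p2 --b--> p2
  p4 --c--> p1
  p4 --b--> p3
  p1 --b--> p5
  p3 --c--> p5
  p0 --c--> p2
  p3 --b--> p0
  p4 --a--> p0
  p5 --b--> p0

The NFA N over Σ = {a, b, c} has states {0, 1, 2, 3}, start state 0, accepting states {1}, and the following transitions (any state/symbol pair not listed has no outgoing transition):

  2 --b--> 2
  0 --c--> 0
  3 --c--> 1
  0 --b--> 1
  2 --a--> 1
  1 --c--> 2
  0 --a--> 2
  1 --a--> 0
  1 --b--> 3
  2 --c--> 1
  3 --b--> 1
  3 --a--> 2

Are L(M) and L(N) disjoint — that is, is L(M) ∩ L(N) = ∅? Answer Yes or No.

No

The string cb is accepted by both M and N.
Hence L(M) ∩ L(N) ≠ ∅.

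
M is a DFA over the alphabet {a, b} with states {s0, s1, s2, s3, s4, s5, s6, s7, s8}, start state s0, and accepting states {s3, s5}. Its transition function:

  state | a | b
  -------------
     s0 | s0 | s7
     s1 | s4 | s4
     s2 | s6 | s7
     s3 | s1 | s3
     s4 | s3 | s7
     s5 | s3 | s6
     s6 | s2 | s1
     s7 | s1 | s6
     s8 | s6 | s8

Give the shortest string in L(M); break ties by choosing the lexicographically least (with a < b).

baaa

A breadth-first search from s0 reaches an accepting state first via the path s0 → s7 → s1 → s4 → s3 on input baaa.
No string of length < 4 is accepted (BFS exhausts all shorter strings without reaching an accepting state), and baaa is the lexicographically least accepting string of length 4.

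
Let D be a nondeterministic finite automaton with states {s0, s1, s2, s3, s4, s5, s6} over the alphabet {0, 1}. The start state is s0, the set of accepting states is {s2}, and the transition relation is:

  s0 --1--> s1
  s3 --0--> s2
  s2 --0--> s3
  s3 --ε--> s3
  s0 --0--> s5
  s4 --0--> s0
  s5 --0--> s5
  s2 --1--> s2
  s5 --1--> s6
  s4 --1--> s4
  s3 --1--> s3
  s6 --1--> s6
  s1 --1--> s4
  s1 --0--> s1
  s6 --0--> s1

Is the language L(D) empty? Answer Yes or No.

The states reachable from the start state are {s0, s1, s4, s5, s6}.
None of the accepting states {s2} is reachable, so no string is accepted and L(D) = ∅.

Yes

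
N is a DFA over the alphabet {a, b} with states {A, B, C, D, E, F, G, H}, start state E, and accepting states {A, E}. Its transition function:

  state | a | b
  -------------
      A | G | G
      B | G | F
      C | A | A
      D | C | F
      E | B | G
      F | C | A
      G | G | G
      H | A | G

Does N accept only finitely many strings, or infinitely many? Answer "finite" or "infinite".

finite

The useful states (reachable from E and able to reach an accepting state) are {A, B, C, E, F}.
Restricted to these states the transition graph has no cycle, so every accepting path has bounded length and L is finite.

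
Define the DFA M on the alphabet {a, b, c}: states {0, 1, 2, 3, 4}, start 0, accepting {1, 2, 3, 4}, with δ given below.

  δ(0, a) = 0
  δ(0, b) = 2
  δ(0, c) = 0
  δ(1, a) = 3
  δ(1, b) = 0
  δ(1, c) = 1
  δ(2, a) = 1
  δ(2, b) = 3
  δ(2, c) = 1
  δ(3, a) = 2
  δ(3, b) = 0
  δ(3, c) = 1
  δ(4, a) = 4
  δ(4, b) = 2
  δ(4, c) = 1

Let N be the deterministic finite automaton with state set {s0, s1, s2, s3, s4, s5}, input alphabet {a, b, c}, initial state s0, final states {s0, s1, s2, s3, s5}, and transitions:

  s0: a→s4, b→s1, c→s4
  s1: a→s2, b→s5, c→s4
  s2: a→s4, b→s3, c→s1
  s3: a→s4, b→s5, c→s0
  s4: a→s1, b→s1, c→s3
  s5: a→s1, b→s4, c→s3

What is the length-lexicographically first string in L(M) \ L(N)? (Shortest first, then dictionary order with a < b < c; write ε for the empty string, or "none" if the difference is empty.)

bc

The string bc is accepted by M but not by N.
No shorter string lies in the difference, and bc is the lexicographically first length-2 string in L(M) \ L(N).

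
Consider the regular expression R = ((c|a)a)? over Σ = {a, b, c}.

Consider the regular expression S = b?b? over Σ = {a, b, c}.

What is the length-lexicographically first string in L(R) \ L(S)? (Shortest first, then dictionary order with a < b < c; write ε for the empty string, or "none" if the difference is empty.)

The string aa is accepted by R but not by S.
No shorter string lies in the difference, and aa is the lexicographically first length-2 string in L(R) \ L(S).

aa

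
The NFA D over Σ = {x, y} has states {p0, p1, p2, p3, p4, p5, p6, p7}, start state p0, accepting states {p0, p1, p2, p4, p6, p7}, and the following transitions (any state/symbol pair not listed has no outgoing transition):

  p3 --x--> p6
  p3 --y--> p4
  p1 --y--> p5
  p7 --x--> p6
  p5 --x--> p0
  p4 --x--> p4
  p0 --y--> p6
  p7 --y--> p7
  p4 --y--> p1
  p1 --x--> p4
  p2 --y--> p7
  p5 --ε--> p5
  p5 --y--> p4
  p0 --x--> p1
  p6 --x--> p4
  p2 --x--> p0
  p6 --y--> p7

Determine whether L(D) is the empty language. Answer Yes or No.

The empty string ε is accepted: the run p0 ends in the accepting state p0.
Since at least one string is accepted, L(D) is not empty.

No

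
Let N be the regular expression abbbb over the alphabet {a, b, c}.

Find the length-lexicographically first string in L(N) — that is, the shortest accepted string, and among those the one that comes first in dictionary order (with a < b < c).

By inspection of the expression, no string of length less than 5 matches, and abbbb is the lexicographically first match of length 5.

abbbb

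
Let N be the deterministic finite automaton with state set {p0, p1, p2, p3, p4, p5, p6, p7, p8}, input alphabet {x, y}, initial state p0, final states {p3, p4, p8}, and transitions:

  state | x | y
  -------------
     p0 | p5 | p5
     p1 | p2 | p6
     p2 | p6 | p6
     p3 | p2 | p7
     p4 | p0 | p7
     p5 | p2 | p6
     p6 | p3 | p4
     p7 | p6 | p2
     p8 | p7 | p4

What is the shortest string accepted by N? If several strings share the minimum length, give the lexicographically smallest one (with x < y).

A breadth-first search from p0 reaches an accepting state first via the path p0 → p5 → p6 → p3 on input xyx.
No string of length < 3 is accepted (BFS exhausts all shorter strings without reaching an accepting state), and xyx is the lexicographically least accepting string of length 3.

xyx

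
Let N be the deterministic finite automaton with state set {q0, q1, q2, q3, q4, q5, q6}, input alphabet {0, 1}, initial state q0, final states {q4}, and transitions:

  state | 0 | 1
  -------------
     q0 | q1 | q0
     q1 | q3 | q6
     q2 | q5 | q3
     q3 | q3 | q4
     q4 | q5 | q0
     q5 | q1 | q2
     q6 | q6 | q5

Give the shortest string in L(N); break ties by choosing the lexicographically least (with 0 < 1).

A breadth-first search from q0 reaches an accepting state first via the path q0 → q1 → q3 → q4 on input 001.
No string of length < 3 is accepted (BFS exhausts all shorter strings without reaching an accepting state), and 001 is the lexicographically least accepting string of length 3.

001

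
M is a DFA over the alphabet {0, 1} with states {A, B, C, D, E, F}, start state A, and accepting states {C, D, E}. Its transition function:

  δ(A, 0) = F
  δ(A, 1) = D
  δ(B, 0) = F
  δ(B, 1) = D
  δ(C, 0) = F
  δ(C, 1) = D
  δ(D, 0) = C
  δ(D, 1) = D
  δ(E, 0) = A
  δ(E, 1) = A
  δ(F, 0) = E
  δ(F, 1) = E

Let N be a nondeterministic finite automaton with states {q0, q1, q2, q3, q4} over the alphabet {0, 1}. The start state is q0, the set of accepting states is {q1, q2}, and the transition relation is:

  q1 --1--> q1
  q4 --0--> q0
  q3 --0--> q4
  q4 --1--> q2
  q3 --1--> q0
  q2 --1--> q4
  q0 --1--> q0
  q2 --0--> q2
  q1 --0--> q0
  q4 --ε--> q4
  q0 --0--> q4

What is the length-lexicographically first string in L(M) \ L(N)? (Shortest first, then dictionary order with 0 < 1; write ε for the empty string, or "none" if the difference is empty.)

The string 1 is accepted by M but not by N.
No shorter string lies in the difference, and 1 is the lexicographically first length-1 string in L(M) \ L(N).

1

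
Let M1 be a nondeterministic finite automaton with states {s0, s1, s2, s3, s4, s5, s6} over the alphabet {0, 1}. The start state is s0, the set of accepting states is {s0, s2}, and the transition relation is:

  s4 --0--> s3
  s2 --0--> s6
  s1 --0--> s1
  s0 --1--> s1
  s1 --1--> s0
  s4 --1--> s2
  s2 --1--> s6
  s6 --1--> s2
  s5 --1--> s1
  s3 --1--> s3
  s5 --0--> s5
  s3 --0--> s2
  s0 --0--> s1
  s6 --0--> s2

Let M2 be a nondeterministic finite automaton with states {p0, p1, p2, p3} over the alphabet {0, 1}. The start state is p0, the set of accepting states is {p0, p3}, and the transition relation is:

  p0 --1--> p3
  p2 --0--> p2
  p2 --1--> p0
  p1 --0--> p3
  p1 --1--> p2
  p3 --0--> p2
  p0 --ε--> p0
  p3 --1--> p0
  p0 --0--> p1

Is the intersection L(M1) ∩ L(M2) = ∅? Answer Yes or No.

The empty string ε is accepted by both M1 and M2.
Hence L(M1) ∩ L(M2) ≠ ∅.

No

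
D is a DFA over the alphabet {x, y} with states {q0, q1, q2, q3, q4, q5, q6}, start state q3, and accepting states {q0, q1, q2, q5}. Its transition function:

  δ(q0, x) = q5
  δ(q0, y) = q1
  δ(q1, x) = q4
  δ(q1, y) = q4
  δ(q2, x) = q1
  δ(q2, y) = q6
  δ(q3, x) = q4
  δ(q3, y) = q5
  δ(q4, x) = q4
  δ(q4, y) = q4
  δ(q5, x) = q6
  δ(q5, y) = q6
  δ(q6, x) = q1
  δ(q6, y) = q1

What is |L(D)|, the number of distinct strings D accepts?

5

The useful subgraph on states {q1, q3, q5, q6} is acyclic, so L(D) is finite; the longest accepting path visits 4 useful states, giving maximum string length 3.
Counting accepting paths from q3 by length: 1 of length 1, 4 of length 3. Total 5.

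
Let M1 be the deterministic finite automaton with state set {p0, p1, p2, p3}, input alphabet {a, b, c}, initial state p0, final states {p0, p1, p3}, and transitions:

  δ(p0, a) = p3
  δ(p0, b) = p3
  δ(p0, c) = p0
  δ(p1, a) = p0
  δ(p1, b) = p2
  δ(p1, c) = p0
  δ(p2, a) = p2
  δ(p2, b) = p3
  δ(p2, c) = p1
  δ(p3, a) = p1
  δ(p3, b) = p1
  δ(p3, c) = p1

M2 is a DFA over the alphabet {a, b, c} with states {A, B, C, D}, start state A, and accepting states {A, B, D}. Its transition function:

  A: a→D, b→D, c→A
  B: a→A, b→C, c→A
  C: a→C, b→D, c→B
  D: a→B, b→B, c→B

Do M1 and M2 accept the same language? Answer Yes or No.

Yes

Exploring the product automaton M1 × M2 from the start pair (p0, A), following both machines on each input symbol, reaches 4 state pairs: (p0, A), (p3, D), (p1, B), (p2, C).
M1 accepts in {p0, p1, p3} and M2 accepts in {A, B, D}. In every reachable pair the two components are either both accepting — (p0, A), (p3, D), (p1, B) — or both non-accepting, so no string is accepted by exactly one of the machines: L(M1) \ L(M2) and L(M2) \ L(M1) are both empty.
Hence every string is accepted by M1 iff it is accepted by M2, and the two languages coincide.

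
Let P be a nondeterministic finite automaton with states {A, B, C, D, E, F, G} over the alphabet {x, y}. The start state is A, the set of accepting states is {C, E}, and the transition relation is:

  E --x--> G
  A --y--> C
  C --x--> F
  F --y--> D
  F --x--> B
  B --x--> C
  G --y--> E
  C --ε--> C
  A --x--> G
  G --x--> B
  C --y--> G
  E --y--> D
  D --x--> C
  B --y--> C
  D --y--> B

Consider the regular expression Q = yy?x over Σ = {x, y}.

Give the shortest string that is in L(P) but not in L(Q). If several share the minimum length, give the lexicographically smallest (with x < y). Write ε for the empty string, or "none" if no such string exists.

The string y is accepted by P but not by Q.
No shorter string lies in the difference, and y is the lexicographically first length-1 string in L(P) \ L(Q).

y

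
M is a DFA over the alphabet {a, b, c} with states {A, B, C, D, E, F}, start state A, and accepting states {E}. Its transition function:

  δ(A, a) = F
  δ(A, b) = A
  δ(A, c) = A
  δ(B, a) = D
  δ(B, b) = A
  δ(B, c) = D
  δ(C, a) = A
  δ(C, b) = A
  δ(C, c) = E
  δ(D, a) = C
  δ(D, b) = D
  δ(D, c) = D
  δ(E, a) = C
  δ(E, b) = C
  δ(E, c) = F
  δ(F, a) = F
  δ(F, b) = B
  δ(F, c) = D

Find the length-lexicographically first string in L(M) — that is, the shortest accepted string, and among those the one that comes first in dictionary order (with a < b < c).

acac

A breadth-first search from A reaches an accepting state first via the path A → F → D → C → E on input acac.
No string of length < 4 is accepted (BFS exhausts all shorter strings without reaching an accepting state), and acac is the lexicographically least accepting string of length 4.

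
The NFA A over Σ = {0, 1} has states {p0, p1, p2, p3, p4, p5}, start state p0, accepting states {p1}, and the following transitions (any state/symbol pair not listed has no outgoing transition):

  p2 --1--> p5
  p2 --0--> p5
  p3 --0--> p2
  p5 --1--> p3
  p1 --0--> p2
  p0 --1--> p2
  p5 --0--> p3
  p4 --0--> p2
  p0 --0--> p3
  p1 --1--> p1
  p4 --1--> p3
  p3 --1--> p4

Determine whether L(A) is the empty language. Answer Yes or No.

The states reachable from the start state are {p0, p2, p3, p4, p5}.
None of the accepting states {p1} is reachable, so no string is accepted and L(A) = ∅.

Yes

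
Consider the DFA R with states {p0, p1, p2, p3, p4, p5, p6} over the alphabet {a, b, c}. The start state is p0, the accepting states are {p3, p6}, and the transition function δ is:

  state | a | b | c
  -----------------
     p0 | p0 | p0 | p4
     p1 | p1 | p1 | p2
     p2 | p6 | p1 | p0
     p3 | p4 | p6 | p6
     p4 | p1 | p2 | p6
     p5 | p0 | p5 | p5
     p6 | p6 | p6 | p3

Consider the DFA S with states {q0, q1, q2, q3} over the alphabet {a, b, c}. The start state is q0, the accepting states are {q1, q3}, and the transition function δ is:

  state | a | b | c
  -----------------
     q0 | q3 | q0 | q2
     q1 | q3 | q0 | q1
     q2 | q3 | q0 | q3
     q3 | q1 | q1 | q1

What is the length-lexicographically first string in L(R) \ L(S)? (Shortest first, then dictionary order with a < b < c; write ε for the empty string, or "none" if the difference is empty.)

The string accb is accepted by R but not by S.
No shorter string lies in the difference, and accb is the lexicographically first length-4 string in L(R) \ L(S).

accb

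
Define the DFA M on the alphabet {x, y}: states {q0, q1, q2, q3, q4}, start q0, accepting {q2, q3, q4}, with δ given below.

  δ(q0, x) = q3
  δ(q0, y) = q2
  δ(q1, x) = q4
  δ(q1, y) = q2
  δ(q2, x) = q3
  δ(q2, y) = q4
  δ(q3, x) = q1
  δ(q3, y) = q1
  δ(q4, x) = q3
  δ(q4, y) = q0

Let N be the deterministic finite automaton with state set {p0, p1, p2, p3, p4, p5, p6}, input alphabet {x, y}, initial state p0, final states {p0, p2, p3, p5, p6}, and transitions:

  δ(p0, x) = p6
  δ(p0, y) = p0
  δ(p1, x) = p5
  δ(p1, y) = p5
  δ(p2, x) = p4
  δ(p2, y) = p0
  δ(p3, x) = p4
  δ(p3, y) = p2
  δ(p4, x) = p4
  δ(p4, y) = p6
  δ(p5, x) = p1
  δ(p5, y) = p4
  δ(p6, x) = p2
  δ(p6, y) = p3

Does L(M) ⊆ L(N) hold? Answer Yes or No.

The string xxx is in L(M) but not in L(N).
So L(M) ⊄ L(N).

No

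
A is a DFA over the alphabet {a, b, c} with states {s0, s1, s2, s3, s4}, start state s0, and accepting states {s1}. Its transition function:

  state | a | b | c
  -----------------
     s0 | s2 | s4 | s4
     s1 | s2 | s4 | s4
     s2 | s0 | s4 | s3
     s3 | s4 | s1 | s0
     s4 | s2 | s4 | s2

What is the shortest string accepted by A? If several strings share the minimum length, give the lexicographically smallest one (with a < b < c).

acb

A breadth-first search from s0 reaches an accepting state first via the path s0 → s2 → s3 → s1 on input acb.
No string of length < 3 is accepted (BFS exhausts all shorter strings without reaching an accepting state), and acb is the lexicographically least accepting string of length 3.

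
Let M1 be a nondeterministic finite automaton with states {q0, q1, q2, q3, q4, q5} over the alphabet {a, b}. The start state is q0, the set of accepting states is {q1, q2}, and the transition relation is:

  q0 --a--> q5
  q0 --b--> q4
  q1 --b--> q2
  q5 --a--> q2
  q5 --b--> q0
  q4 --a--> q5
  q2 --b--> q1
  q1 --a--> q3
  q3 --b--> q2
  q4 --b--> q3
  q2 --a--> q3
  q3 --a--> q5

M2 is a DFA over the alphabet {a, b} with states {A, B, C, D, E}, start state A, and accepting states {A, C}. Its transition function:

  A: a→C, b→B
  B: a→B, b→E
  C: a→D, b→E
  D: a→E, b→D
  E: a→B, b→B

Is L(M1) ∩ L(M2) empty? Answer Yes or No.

Yes

Exploring the product automaton M1 × M2 from the start pair (q0, A), following both machines on each input symbol, reaches 13 state pairs: (q0, A), (q5, C), (q4, B), (q2, D), (q0, E), (q5, B), (q3, E), (q1, D), (q2, B), (q3, B), (q1, E), (q2, E), (q1, B).
M1 accepts in {q1, q2} and M2 accepts in {A, C}; no reachable pair has both components accepting, so no string drives both machines to acceptance simultaneously and L(M1) ∩ L(M2) = ∅.
So no string is accepted by both, and the intersection is empty.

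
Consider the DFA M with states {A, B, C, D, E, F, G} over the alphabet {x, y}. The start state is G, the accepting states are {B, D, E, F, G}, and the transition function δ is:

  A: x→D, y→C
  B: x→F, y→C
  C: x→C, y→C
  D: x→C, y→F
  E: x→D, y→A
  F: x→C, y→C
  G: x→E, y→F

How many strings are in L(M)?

7

The useful subgraph on states {A, D, E, F, G} is acyclic, so L(M) is finite; the longest accepting path visits 5 useful states, giving maximum string length 4.
Counting accepting paths from G by length: 1 of length 0, 2 of length 1, 1 of length 2, 2 of length 3, 1 of length 4. Total 7.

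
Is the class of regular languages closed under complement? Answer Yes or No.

Take a complete DFA for L and swap accepting and non-accepting states; the resulting DFA accepts exactly Σ* \ L.
So the regular languages are closed under complement.

Yes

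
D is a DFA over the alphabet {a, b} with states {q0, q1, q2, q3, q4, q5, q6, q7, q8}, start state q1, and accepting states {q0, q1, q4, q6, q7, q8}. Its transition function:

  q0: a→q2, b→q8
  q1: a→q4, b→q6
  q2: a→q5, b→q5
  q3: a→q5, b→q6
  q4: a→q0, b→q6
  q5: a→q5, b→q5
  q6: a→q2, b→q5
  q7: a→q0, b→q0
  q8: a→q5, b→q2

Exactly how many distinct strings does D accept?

The useful subgraph on states {q0, q1, q4, q6, q8} is acyclic, so L(D) is finite; the longest accepting path visits 4 useful states, giving maximum string length 3.
Counting accepting paths from q1 by length: 1 of length 0, 2 of length 1, 2 of length 2, 1 of length 3. Total 6.

6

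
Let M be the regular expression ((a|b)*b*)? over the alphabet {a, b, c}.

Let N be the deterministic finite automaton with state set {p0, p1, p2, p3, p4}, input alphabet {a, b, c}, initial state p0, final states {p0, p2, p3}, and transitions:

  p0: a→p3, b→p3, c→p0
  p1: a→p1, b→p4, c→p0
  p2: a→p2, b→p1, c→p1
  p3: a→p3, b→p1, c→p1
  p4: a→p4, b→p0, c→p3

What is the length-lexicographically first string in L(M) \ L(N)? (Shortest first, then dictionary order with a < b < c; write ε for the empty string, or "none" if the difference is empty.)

The string ab is accepted by M but not by N.
No shorter string lies in the difference, and ab is the lexicographically first length-2 string in L(M) \ L(N).

ab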